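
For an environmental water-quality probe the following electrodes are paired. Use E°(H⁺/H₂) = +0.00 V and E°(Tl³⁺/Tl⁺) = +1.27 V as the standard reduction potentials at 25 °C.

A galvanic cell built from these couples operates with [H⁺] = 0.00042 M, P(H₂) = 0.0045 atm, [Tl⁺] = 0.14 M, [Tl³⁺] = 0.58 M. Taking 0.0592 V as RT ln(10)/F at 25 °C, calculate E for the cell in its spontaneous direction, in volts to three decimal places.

+1.419 V

Tl³⁺/Tl⁺ is the cathode (higher E°), H⁺/H₂ the anode: E°cell = +1.27 − (+0.00) = +1.27 V, n = 2.
Overall: Tl³⁺(aq) + H₂(g) → Tl⁺(aq) + 2 H⁺(aq)
Q = [Tl⁺]·[H⁺]^2 / ([Tl³⁺]·P(H₂)); log Q = -5.024.
E = E° − (0.0592/n) log Q = +1.27 − (0.0592/2)(-5.024) = +1.419 V.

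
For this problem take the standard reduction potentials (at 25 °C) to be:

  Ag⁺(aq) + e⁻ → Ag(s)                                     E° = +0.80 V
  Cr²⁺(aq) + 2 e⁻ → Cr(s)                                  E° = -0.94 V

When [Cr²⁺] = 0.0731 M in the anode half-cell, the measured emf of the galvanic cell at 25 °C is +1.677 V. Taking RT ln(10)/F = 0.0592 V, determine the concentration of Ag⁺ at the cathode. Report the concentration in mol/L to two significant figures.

Ag⁺/Ag is the cathode, Cr²⁺/Cr the anode: E°cell = +1.74 V, n = 2.
Overall reaction: 2 Ag⁺(aq) + Cr(s) → 2 Ag(s) + Cr²⁺(aq); Q = [Cr²⁺]^1/[Ag⁺]^2.
From E = E° − (0.0592/n) log Q: log Q = (E° − E)·n/0.0592 = (+1.74 − (+1.677))·2/0.0592 = 2.1284.
So 2·log[Ag⁺] = 1·log(0.0731) − log Q = -1.1361 − (2.1284) = -3.2645; log[Ag⁺] = -3.2645 / 2 = -1.6322; [Ag⁺] = 10^(-1.6322) ≈ 0.023 M.

0.023 M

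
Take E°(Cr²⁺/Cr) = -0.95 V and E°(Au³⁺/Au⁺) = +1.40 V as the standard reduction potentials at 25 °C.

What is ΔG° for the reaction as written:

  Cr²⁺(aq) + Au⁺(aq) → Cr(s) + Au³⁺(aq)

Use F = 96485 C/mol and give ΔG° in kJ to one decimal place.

+453.5 kJ

As written, Cr²⁺/Cr is reduced (cathode) and Au³⁺/Au⁺ is oxidised (anode), so E°cell = (-0.95) − (+1.40) = -2.35 V.
Balancing electrons gives n = 2.
ΔG° = −nFE° = −(2)(96485)(-2.35) = 453,480 J = +453.5 kJ.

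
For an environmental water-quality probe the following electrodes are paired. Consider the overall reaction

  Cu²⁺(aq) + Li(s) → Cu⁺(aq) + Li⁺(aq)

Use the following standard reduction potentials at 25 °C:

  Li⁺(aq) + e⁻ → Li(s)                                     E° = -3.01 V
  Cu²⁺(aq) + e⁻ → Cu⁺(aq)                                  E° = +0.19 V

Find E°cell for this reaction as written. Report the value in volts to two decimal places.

The Cu²⁺/Cu⁺ couple has the higher reduction potential, so it is the cathode; Li⁺/Li is oxidised at the anode.
E°cell = E°(cathode) − E°(anode) = (+0.19) − (-3.01) = +3.20 V.
Since E°cell > 0, the reaction is spontaneous under standard conditions.

+3.20 V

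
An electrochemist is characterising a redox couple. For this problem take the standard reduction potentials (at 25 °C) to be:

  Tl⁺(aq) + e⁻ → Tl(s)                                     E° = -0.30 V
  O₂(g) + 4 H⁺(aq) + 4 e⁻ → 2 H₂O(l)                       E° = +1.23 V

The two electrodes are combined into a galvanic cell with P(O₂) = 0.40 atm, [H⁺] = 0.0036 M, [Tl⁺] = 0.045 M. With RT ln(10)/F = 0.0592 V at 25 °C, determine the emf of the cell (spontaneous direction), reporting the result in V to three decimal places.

+1.459 V

O₂/H₂O is the cathode (higher E°), Tl⁺/Tl the anode: E°cell = +1.23 − (-0.30) = +1.53 V, n = 4.
Overall: O₂(g) + 4 H⁺(aq) + 4 Tl(s) → 2 H₂O(l) + 4 Tl⁺(aq)
Q = [Tl⁺]^4 / (P(O₂)·[H⁺]^4); log Q = 4.786.
E = E° − (0.0592/n) log Q = +1.53 − (0.0592/4)(4.786) = +1.459 V.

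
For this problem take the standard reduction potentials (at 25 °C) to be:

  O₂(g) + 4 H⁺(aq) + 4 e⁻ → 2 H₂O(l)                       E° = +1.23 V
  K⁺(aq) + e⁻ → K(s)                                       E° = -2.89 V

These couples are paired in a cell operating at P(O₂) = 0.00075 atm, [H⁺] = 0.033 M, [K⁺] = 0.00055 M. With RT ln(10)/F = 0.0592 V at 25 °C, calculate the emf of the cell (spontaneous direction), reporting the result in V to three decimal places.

O₂/H₂O is the cathode (higher E°), K⁺/K the anode: E°cell = +1.23 − (-2.89) = +4.12 V, n = 4.
Overall: O₂(g) + 4 H⁺(aq) + 4 K(s) → 2 H₂O(l) + 4 K⁺(aq)
Q = [K⁺]^4 / (P(O₂)·[H⁺]^4); log Q = -3.988.
E = E° − (0.0592/n) log Q = +4.12 − (0.0592/4)(-3.988) = +4.179 V.

+4.179 V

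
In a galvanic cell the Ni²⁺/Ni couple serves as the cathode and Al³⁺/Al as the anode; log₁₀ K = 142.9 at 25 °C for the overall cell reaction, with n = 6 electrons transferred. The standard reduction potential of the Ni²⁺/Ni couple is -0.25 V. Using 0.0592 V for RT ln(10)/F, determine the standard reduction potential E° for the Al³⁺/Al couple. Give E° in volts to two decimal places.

E°cell = (0.0592/n)·log K = (0.0592/6)(142.9) = +1.410 V.
Since Ni²⁺/Ni is the cathode and Al³⁺/Al the anode, E°cell = E°(Ni²⁺/Ni) − E°(Al³⁺/Al).
So E°(Al³⁺/Al) = E°(Ni²⁺/Ni) − E°cell = (-0.25) − (+1.410) = -1.66 V.

-1.66 V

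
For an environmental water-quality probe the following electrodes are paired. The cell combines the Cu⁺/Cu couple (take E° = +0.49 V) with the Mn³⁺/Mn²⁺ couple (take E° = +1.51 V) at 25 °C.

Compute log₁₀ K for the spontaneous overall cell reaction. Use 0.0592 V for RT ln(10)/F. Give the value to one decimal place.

17.2

Cathode: Mn³⁺/Mn²⁺; anode: Cu⁺/Cu. E°cell = +1.02 V, n = 1.
log K = nE°cell / 0.0592 = (1)(+1.02) / 0.0592 = 17.2.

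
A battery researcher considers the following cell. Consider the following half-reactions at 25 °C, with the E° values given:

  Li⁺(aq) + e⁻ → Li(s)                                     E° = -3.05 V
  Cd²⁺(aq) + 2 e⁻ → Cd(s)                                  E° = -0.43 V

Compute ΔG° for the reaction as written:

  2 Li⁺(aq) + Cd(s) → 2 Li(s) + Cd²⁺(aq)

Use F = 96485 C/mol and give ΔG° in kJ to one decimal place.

+505.6 kJ

As written, Li⁺/Li is reduced (cathode) and Cd²⁺/Cd is oxidised (anode), so E°cell = (-3.05) − (-0.43) = -2.62 V.
Balancing electrons gives n = 2.
ΔG° = −nFE° = −(2)(96485)(-2.62) = 505,581 J = +505.6 kJ.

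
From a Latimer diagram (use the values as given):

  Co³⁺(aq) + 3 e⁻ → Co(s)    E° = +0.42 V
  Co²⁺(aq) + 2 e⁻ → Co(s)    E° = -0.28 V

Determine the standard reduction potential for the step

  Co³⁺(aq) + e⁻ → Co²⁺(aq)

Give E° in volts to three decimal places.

+1.820 V

Sequential free energies add, so n₃E°₃ = n₁E°₁ + n₂E°₂.
With n₃ = 3, and the known step contributing 2×(-0.28) V, the unknown satisfies 1·E° = 3×(+0.42) − 2×(-0.28) = +1.820.
E° = +1.820 / 1 = +1.820 V.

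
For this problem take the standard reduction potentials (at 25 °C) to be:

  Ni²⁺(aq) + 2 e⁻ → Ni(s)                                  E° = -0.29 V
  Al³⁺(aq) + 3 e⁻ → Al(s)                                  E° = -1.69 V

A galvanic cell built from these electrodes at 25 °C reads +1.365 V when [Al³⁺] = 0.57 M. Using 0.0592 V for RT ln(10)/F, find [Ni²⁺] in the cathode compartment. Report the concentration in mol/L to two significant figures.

Ni²⁺/Ni is the cathode, Al³⁺/Al the anode: E°cell = +1.40 V, n = 6.
Overall reaction: 3 Ni²⁺(aq) + 2 Al(s) → 3 Ni(s) + 2 Al³⁺(aq); Q = [Al³⁺]^2/[Ni²⁺]^3.
From E = E° − (0.0592/n) log Q: log Q = (E° − E)·n/0.0592 = (+1.40 − (+1.365))·6/0.0592 = 3.5473.
So 3·log[Ni²⁺] = 2·log(0.57) − log Q = -0.4883 − (3.5473) = -4.0356; log[Ni²⁺] = -4.0356 / 3 = -1.3452; [Ni²⁺] = 10^(-1.3452) ≈ 0.045 M.

0.045 M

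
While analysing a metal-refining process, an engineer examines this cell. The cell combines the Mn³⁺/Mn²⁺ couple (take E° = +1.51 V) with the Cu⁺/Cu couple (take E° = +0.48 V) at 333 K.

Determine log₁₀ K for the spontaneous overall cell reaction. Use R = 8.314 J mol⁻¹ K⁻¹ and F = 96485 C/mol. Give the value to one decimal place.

15.6

Cathode: Mn³⁺/Mn²⁺; anode: Cu⁺/Cu. E°cell = (+1.51) − (+0.48) = +1.03 V, with n = 1.
ΔG° = −nFE° = −RT ln K, so ln K = nFE°/(RT) = (1)(96485)(+1.03) / ((8.314)(333)) = 35.896.
log₁₀ K = 35.896 / ln 10 = 15.6.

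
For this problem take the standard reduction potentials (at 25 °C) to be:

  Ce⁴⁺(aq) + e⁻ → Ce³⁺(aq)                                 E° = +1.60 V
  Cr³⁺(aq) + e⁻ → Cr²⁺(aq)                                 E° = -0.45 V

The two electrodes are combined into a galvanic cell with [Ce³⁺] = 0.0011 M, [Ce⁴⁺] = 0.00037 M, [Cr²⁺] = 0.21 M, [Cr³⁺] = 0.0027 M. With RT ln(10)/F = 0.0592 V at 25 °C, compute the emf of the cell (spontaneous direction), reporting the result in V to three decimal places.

Ce⁴⁺/Ce³⁺ is the cathode (higher E°), Cr³⁺/Cr²⁺ the anode: E°cell = +1.60 − (-0.45) = +2.05 V, n = 1.
Overall: Ce⁴⁺(aq) + Cr²⁺(aq) → Ce³⁺(aq) + Cr³⁺(aq)
Q = [Ce³⁺]·[Cr³⁺] / ([Ce⁴⁺]·[Cr²⁺]); log Q = -1.418.
E = E° − (0.0592/n) log Q = +2.05 − (0.0592/1)(-1.418) = +2.134 V.

+2.134 V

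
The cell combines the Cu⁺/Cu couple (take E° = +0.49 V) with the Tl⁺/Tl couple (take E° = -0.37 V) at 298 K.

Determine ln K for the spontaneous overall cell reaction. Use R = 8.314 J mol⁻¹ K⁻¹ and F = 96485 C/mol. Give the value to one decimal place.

Cathode: Cu⁺/Cu; anode: Tl⁺/Tl. E°cell = (+0.49) − (-0.37) = +0.86 V, with n = 1.
ΔG° = −nFE° = −RT ln K, so ln K = nFE°/(RT) = (1)(96485)(+0.86) / ((8.314)(298)) = 33.491.

33.5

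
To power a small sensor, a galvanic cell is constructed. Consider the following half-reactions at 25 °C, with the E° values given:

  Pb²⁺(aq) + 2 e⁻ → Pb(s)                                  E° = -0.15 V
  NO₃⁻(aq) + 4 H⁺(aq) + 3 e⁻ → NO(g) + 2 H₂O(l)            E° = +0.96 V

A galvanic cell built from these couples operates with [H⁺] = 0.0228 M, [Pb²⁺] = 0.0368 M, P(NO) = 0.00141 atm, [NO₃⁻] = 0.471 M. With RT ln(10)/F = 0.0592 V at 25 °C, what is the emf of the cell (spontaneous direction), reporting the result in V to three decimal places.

+1.073 V

NO₃⁻/NO is the cathode (higher E°), Pb²⁺/Pb the anode: E°cell = +0.96 − (-0.15) = +1.11 V, n = 6.
Overall: 2 NO₃⁻(aq) + 8 H⁺(aq) + 3 Pb(s) → 2 NO(g) + 4 H₂O(l) + 3 Pb²⁺(aq)
Q = P(NO)^2·[Pb²⁺]^3 / ([NO₃⁻]^2·[H⁺]^8); log Q = 3.786.
E = E° − (0.0592/n) log Q = +1.11 − (0.0592/6)(3.786) = +1.073 V.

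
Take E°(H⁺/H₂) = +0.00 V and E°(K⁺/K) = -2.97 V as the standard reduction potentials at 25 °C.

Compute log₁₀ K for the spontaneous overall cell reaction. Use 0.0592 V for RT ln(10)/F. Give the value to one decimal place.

Cathode: H⁺/H₂; anode: K⁺/K. E°cell = +2.97 V, n = 2.
log K = nE°cell / 0.0592 = (2)(+2.97) / 0.0592 = 100.3.

100.3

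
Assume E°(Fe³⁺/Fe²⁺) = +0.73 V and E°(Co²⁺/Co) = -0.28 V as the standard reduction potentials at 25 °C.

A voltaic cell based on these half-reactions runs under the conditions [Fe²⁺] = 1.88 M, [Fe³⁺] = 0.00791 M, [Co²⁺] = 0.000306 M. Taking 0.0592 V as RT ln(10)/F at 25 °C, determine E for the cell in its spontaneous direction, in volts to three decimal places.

Fe³⁺/Fe²⁺ is the cathode (higher E°), Co²⁺/Co the anode: E°cell = +0.73 − (-0.28) = +1.01 V, n = 2.
Overall: 2 Fe³⁺(aq) + Co(s) → 2 Fe²⁺(aq) + Co²⁺(aq)
Q = [Fe²⁺]^2·[Co²⁺] / ([Fe³⁺]^2); log Q = 1.238.
E = E° − (0.0592/n) log Q = +1.01 − (0.0592/2)(1.238) = +0.973 V.

+0.973 V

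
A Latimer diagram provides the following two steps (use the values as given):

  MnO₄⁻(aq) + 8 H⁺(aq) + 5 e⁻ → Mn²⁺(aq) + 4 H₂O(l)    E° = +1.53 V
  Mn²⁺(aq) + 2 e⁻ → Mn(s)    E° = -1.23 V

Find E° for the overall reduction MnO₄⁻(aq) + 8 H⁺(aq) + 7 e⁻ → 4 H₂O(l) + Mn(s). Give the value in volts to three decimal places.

Standard free energies of sequential steps add: ΔG°₃ = ΔG°₁ + ΔG°₂, so n₃E°₃ = n₁E°₁ + n₂E°₂.
E°₃ = (5×+1.53 + 2×-1.23) / 7 = (+5.190) / 7 = +0.741 V.

+0.741 V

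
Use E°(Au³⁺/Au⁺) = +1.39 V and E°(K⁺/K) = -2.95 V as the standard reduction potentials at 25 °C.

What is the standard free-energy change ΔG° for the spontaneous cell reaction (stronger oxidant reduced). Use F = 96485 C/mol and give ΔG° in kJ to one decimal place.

-837.5 kJ

Au³⁺/Au⁺ (E° = +1.39 V) is the cathode; K⁺/K (E° = -2.95 V) is the anode, so E°cell = +4.34 V.
Balancing electrons gives n = 2 (lcm of 2 and 1).
ΔG° = −nFE° = −(2)(96485)(+4.34) = -837,490 J = -837.5 kJ.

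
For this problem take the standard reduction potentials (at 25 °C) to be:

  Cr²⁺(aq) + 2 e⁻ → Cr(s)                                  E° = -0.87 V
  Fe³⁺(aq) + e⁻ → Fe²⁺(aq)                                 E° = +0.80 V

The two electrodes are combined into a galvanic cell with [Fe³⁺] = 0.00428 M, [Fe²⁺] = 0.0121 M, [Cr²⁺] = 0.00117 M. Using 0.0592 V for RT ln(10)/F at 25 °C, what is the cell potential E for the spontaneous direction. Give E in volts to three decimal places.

Fe³⁺/Fe²⁺ is the cathode (higher E°), Cr²⁺/Cr the anode: E°cell = +0.80 − (-0.87) = +1.67 V, n = 2.
Overall: 2 Fe³⁺(aq) + Cr(s) → 2 Fe²⁺(aq) + Cr²⁺(aq)
Q = [Fe²⁺]^2·[Cr²⁺] / ([Fe³⁺]^2); log Q = -2.029.
E = E° − (0.0592/n) log Q = +1.67 − (0.0592/2)(-2.029) = +1.730 V.

+1.730 V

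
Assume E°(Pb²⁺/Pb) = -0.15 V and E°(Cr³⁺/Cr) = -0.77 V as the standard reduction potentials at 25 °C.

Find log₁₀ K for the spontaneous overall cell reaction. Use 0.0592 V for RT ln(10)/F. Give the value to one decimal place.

62.8

Cathode: Pb²⁺/Pb; anode: Cr³⁺/Cr. E°cell = +0.62 V, n = 6.
log K = nE°cell / 0.0592 = (6)(+0.62) / 0.0592 = 62.8.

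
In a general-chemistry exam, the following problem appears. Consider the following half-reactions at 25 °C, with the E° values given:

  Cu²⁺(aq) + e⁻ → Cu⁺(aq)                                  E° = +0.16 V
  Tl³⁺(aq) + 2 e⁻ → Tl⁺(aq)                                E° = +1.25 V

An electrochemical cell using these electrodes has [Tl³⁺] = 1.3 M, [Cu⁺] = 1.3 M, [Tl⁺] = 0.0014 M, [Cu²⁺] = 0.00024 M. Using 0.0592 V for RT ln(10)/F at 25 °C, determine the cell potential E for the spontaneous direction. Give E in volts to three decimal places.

+1.399 V

Tl³⁺/Tl⁺ is the cathode (higher E°), Cu²⁺/Cu⁺ the anode: E°cell = +1.25 − (+0.16) = +1.09 V, n = 2.
Overall: Tl³⁺(aq) + 2 Cu⁺(aq) → Tl⁺(aq) + 2 Cu²⁺(aq)
Q = [Tl⁺]·[Cu²⁺]^2 / ([Tl³⁺]·[Cu⁺]^2); log Q = -10.435.
E = E° − (0.0592/n) log Q = +1.09 − (0.0592/2)(-10.435) = +1.399 V.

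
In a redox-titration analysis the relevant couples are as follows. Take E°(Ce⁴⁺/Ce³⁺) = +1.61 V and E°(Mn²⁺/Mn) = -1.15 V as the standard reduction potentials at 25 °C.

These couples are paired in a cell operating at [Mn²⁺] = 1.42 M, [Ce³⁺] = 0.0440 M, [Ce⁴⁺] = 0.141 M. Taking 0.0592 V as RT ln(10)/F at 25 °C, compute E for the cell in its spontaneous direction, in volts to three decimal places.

Ce⁴⁺/Ce³⁺ is the cathode (higher E°), Mn²⁺/Mn the anode: E°cell = +1.61 − (-1.15) = +2.76 V, n = 2.
Overall: 2 Ce⁴⁺(aq) + Mn(s) → 2 Ce³⁺(aq) + Mn²⁺(aq)
Q = [Ce³⁺]^2·[Mn²⁺] / ([Ce⁴⁺]^2); log Q = -0.859.
E = E° − (0.0592/n) log Q = +2.76 − (0.0592/2)(-0.859) = +2.785 V.

+2.785 V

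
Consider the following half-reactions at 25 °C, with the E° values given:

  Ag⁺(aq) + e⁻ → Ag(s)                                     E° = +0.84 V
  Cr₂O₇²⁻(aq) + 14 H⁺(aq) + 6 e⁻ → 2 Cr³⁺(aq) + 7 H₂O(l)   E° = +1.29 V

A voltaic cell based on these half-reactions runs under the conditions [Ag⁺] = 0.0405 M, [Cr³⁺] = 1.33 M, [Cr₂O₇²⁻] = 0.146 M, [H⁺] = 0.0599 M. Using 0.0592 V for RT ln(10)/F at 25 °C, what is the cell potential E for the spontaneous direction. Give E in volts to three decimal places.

Cr₂O₇²⁻/Cr³⁺ is the cathode (higher E°), Ag⁺/Ag the anode: E°cell = +1.29 − (+0.84) = +0.45 V, n = 6.
Overall: Cr₂O₇²⁻(aq) + 14 H⁺(aq) + 6 Ag(s) → 2 Cr³⁺(aq) + 7 H₂O(l) + 6 Ag⁺(aq)
Q = [Cr³⁺]^2·[Ag⁺]^6 / ([Cr₂O₇²⁻]·[H⁺]^14); log Q = 9.844.
E = E° − (0.0592/n) log Q = +0.45 − (0.0592/6)(9.844) = +0.353 V.

+0.353 V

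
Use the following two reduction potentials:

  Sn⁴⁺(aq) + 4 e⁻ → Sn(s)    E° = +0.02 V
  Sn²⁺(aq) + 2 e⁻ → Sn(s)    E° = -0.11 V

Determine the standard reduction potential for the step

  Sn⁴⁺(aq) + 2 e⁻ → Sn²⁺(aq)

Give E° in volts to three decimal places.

Sequential free energies add, so n₃E°₃ = n₁E°₁ + n₂E°₂.
With n₃ = 4, and the known step contributing 2×(-0.11) V, the unknown satisfies 2·E° = 4×(+0.02) − 2×(-0.11) = +0.300.
E° = +0.300 / 2 = +0.150 V.

+0.150 V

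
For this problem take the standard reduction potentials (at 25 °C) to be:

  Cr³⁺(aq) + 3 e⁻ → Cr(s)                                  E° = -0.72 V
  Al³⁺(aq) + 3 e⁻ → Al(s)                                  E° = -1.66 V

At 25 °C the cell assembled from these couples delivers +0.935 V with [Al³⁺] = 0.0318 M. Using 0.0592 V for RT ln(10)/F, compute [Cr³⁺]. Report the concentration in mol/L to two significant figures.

0.018 M

Cr³⁺/Cr is the cathode, Al³⁺/Al the anode: E°cell = +0.94 V, n = 3.
Overall reaction: Cr³⁺(aq) + Al(s) → Cr(s) + Al³⁺(aq); Q = [Al³⁺]^1/[Cr³⁺]^1.
From E = E° − (0.0592/n) log Q: log Q = (E° − E)·n/0.0592 = (+0.94 − (+0.935))·3/0.0592 = 0.2534.
So 1·log[Cr³⁺] = 1·log(0.0318) − log Q = -1.4976 − (0.2534) = -1.7510; [Cr³⁺] = 10^(-1.7510) ≈ 0.018 M.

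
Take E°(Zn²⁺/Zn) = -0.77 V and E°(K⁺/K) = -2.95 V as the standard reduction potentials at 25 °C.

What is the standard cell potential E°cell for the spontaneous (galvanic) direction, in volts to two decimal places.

The Zn²⁺/Zn couple has the higher reduction potential, so it is the cathode; K⁺/K is oxidised at the anode.
E°cell = E°(cathode) − E°(anode) = (-0.77) − (-2.95) = +2.18 V.
Since E°cell > 0, the reaction is spontaneous under standard conditions.

+2.18 V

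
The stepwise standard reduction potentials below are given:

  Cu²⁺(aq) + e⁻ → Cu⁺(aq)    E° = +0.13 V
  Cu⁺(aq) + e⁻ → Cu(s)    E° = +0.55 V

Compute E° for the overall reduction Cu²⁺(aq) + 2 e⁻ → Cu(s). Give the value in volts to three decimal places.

+0.340 V

Standard free energies of sequential steps add: ΔG°₃ = ΔG°₁ + ΔG°₂, so n₃E°₃ = n₁E°₁ + n₂E°₂.
E°₃ = (1×+0.13 + 1×+0.55) / 2 = (+0.680) / 2 = +0.340 V.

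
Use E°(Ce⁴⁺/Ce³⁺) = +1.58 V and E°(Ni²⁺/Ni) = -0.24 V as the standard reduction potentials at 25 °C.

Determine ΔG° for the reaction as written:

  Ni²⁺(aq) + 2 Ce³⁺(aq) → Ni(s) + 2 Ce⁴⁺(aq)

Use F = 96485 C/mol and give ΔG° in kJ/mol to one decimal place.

As written, Ni²⁺/Ni is reduced (cathode) and Ce⁴⁺/Ce³⁺ is oxidised (anode), so E°cell = (-0.24) − (+1.58) = -1.82 V.
Balancing electrons gives n = 2.
ΔG° = −nFE° = −(2)(96485)(-1.82) = 351,205 J = +351.2 kJ/mol.

+351.2 kJ/mol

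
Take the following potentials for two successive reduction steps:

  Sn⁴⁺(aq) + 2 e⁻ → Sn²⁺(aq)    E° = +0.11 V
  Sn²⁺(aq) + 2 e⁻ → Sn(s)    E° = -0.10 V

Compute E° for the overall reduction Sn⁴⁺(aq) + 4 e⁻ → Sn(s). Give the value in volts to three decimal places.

Standard free energies of sequential steps add: ΔG°₃ = ΔG°₁ + ΔG°₂, so n₃E°₃ = n₁E°₁ + n₂E°₂.
E°₃ = (2×+0.11 + 2×-0.10) / 4 = (+0.020) / 4 = +0.005 V.

+0.005 V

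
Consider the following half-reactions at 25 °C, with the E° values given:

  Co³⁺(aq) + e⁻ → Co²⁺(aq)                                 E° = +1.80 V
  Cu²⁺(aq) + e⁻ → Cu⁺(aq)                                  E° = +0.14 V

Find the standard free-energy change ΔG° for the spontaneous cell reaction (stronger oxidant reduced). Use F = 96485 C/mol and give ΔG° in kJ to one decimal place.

-160.2 kJ

Co³⁺/Co²⁺ (E° = +1.80 V) is the cathode; Cu²⁺/Cu⁺ (E° = +0.14 V) is the anode, so E°cell = +1.66 V.
Balancing electrons gives n = 1 (lcm of 1 and 1).
ΔG° = −nFE° = −(1)(96485)(+1.66) = -160,165 J = -160.2 kJ.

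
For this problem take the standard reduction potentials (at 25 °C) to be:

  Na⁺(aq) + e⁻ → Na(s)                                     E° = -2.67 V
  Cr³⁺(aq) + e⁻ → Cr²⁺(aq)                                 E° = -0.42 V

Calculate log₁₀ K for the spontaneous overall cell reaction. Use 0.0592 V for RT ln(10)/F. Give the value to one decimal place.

38.0

Cathode: Cr³⁺/Cr²⁺; anode: Na⁺/Na. E°cell = +2.25 V, n = 1.
log K = nE°cell / 0.0592 = (1)(+2.25) / 0.0592 = 38.0.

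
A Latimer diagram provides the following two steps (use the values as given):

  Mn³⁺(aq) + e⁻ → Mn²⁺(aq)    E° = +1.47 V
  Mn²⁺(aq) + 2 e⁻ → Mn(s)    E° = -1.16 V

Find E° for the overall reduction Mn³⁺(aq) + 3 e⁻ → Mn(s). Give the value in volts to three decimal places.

-0.283 V

Adding the free-energy changes (−nFE°) of the two steps gives −n₃FE°₃ = −n₁FE°₁ − n₂FE°₂.
E°₃ = (1×+1.47 + 2×-1.16) / 3 = (-0.850) / 3 = -0.283 V.
E° values themselves are not directly additive — weighting by electron count is essential.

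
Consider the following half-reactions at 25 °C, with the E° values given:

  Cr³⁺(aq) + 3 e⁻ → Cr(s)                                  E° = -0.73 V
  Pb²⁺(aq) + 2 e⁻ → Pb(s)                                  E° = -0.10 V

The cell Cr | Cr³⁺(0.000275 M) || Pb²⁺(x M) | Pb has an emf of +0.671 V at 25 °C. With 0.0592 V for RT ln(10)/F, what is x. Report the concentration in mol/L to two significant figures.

Pb²⁺/Pb is the cathode, Cr³⁺/Cr the anode: E°cell = +0.63 V, n = 6.
Overall reaction: 3 Pb²⁺(aq) + 2 Cr(s) → 3 Pb(s) + 2 Cr³⁺(aq); Q = [Cr³⁺]^2/[Pb²⁺]^3.
From E = E° − (0.0592/n) log Q: log Q = (E° − E)·n/0.0592 = (+0.63 − (+0.671))·6/0.0592 = -4.1554.
So 3·log[Pb²⁺] = 2·log(0.000275) − log Q = -7.1213 − (-4.1554) = -2.9659; log[Pb²⁺] = -2.9659 / 3 = -0.9886; [Pb²⁺] = 10^(-0.9886) ≈ 0.10 M.

0.10 M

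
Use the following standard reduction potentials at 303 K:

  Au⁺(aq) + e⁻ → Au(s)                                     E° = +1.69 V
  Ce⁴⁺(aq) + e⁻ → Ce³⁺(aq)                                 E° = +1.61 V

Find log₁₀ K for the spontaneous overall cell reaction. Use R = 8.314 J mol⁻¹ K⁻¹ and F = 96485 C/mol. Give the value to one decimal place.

Cathode: Au⁺/Au; anode: Ce⁴⁺/Ce³⁺. E°cell = (+1.69) − (+1.61) = +0.08 V, with n = 1.
ΔG° = −nFE° = −RT ln K, so ln K = nFE°/(RT) = (1)(96485)(+0.08) / ((8.314)(303)) = 3.064.
log₁₀ K = 3.064 / ln 10 = 1.3.

1.3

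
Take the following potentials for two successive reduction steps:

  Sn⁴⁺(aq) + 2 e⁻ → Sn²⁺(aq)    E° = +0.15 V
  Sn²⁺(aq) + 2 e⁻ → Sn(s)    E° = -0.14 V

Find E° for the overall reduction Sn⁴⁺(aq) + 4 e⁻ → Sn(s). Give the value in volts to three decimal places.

Adding the free-energy changes (−nFE°) of the two steps gives −n₃FE°₃ = −n₁FE°₁ − n₂FE°₂.
E°₃ = (2×+0.15 + 2×-0.14) / 4 = (+0.020) / 4 = +0.005 V.

+0.005 V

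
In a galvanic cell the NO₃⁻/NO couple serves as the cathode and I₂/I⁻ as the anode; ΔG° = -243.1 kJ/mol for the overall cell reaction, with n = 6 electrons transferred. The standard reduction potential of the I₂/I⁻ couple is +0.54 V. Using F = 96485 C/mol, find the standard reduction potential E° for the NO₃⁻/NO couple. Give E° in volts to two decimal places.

E°cell = −ΔG°/(nF) = −(-243.1×10³)/((6)(96485)) = +0.420 V.
Since NO₃⁻/NO is the cathode and I₂/I⁻ the anode, E°cell = E°(NO₃⁻/NO) − E°(I₂/I⁻).
So E°(NO₃⁻/NO) = E°cell + E°(I₂/I⁻) = +0.420 + (+0.54) = +0.96 V.

+0.96 V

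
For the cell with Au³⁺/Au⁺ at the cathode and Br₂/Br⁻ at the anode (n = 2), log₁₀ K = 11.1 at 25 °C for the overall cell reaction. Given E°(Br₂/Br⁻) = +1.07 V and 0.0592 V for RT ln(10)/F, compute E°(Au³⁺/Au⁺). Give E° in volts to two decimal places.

E°cell = (0.0592/n)·log K = (0.0592/2)(11.1) = +0.329 V.
Since Au³⁺/Au⁺ is the cathode and Br₂/Br⁻ the anode, E°cell = E°(Au³⁺/Au⁺) − E°(Br₂/Br⁻).
So E°(Au³⁺/Au⁺) = E°cell + E°(Br₂/Br⁻) = +0.329 + (+1.07) = +1.40 V.

+1.40 V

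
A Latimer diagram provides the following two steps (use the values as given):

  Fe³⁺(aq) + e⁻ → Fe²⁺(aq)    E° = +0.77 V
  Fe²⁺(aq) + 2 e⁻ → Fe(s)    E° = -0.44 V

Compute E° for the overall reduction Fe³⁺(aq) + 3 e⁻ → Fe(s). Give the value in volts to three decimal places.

-0.037 V

Adding the free-energy changes (−nFE°) of the two steps gives −n₃FE°₃ = −n₁FE°₁ − n₂FE°₂.
E°₃ = (1×+0.77 + 2×-0.44) / 3 = (-0.110) / 3 = -0.037 V.
Simply averaging or adding the two E° values would be wrong; the electron-weighted sum is required.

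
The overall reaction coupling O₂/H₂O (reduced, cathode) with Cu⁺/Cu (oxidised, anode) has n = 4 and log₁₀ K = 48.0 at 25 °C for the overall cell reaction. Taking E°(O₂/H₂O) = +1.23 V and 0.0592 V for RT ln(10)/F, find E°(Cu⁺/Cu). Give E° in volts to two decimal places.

E°cell = (0.0592/n)·log K = (0.0592/4)(48.0) = +0.710 V.
Since O₂/H₂O is the cathode and Cu⁺/Cu the anode, E°cell = E°(O₂/H₂O) − E°(Cu⁺/Cu).
So E°(Cu⁺/Cu) = E°(O₂/H₂O) − E°cell = (+1.23) − (+0.710) = +0.52 V.

+0.52 V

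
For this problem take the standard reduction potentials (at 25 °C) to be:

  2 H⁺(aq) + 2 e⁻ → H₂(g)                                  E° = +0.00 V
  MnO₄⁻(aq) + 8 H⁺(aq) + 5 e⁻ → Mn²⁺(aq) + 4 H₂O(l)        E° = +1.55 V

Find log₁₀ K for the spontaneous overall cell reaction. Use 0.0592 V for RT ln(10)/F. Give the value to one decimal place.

261.8

Cathode: MnO₄⁻/Mn²⁺; anode: H⁺/H₂. E°cell = +1.55 V, n = 10.
log K = nE°cell / 0.0592 = (10)(+1.55) / 0.0592 = 261.8.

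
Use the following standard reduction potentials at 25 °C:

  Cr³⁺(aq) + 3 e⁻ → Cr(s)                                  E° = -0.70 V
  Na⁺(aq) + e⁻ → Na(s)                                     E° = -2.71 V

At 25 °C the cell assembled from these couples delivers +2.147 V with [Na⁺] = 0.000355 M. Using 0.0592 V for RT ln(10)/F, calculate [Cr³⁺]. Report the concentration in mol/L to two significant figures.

Cr³⁺/Cr is the cathode, Na⁺/Na the anode: E°cell = +2.01 V, n = 3.
Overall reaction: Cr³⁺(aq) + 3 Na(s) → Cr(s) + 3 Na⁺(aq); Q = [Na⁺]^3/[Cr³⁺]^1.
From E = E° − (0.0592/n) log Q: log Q = (E° − E)·n/0.0592 = (+2.01 − (+2.147))·3/0.0592 = -6.9426.
So 1·log[Cr³⁺] = 3·log(0.000355) − log Q = -10.3493 − (-6.9426) = -3.4067; [Cr³⁺] = 10^(-3.4067) ≈ 0.00039 M.

0.00039 M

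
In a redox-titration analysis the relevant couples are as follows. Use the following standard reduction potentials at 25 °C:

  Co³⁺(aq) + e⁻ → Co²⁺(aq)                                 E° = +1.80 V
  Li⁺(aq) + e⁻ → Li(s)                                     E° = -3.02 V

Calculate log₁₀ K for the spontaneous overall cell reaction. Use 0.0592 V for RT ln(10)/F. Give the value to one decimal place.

81.4

Cathode: Co³⁺/Co²⁺; anode: Li⁺/Li. E°cell = +4.82 V, n = 1.
log K = nE°cell / 0.0592 = (1)(+4.82) / 0.0592 = 81.4.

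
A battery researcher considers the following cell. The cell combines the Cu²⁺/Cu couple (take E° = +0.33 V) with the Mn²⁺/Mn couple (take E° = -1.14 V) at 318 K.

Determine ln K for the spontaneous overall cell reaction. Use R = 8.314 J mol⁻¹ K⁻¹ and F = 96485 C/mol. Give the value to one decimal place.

107.3

Cathode: Cu²⁺/Cu; anode: Mn²⁺/Mn. E°cell = (+0.33) − (-1.14) = +1.47 V, with n = 2.
ΔG° = −nFE° = −RT ln K, so ln K = nFE°/(RT) = (2)(96485)(+1.47) / ((8.314)(318)) = 107.293.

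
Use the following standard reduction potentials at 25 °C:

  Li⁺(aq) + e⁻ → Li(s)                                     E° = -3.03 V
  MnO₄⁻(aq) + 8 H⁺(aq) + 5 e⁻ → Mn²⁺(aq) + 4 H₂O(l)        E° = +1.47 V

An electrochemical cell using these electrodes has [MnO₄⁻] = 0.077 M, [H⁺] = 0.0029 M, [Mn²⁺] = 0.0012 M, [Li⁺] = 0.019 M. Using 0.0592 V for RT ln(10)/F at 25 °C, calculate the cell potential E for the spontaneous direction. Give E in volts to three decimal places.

MnO₄⁻/Mn²⁺ is the cathode (higher E°), Li⁺/Li the anode: E°cell = +1.47 − (-3.03) = +4.50 V, n = 5.
Overall: MnO₄⁻(aq) + 8 H⁺(aq) + 5 Li(s) → Mn²⁺(aq) + 4 H₂O(l) + 5 Li⁺(aq)
Q = [Mn²⁺]·[Li⁺]^5 / ([MnO₄⁻]·[H⁺]^8); log Q = 9.887.
E = E° − (0.0592/n) log Q = +4.50 − (0.0592/5)(9.887) = +4.383 V.

+4.383 V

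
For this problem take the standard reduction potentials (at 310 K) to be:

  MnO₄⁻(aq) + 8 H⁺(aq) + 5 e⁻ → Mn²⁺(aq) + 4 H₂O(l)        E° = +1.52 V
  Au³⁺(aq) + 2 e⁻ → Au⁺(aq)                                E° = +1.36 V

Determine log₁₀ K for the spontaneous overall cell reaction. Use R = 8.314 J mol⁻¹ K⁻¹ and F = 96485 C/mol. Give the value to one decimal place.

26.0

Cathode: MnO₄⁻/Mn²⁺; anode: Au³⁺/Au⁺. E°cell = (+1.52) − (+1.36) = +0.16 V, with n = 10.
ΔG° = −nFE° = −RT ln K, so ln K = nFE°/(RT) = (10)(96485)(+0.16) / ((8.314)(310)) = 59.897.
log₁₀ K = 59.897 / ln 10 = 26.0.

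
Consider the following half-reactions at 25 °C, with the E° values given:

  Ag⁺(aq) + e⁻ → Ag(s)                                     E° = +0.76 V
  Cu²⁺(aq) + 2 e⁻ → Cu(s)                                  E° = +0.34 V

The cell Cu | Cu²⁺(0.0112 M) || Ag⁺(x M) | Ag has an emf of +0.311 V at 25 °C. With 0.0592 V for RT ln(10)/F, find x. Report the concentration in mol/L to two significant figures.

0.0015 M

Ag⁺/Ag is the cathode, Cu²⁺/Cu the anode: E°cell = +0.42 V, n = 2.
Overall reaction: 2 Ag⁺(aq) + Cu(s) → 2 Ag(s) + Cu²⁺(aq); Q = [Cu²⁺]^1/[Ag⁺]^2.
From E = E° − (0.0592/n) log Q: log Q = (E° − E)·n/0.0592 = (+0.42 − (+0.311))·2/0.0592 = 3.6824.
So 2·log[Ag⁺] = 1·log(0.0112) − log Q = -1.9508 − (3.6824) = -5.6332; log[Ag⁺] = -5.6332 / 2 = -2.8166; [Ag⁺] = 10^(-2.8166) ≈ 0.0015 M.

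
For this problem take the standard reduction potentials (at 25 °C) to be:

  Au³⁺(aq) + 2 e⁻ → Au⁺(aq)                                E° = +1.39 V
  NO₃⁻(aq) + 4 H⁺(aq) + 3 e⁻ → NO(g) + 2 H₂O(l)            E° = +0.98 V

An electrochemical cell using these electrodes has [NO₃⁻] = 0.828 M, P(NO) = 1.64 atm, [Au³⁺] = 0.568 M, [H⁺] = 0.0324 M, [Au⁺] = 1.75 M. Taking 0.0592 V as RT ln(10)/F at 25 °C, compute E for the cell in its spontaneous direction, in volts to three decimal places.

Au³⁺/Au⁺ is the cathode (higher E°), NO₃⁻/NO the anode: E°cell = +1.39 − (+0.98) = +0.41 V, n = 6.
Overall: 3 Au³⁺(aq) + 2 NO(g) + 4 H₂O(l) → 3 Au⁺(aq) + 2 NO₃⁻(aq) + 8 H⁺(aq)
Q = [Au⁺]^3·[NO₃⁻]^2·[H⁺]^8 / ([Au³⁺]^3·P(NO)^2); log Q = -11.043.
E = E° − (0.0592/n) log Q = +0.41 − (0.0592/6)(-11.043) = +0.519 V.

+0.519 V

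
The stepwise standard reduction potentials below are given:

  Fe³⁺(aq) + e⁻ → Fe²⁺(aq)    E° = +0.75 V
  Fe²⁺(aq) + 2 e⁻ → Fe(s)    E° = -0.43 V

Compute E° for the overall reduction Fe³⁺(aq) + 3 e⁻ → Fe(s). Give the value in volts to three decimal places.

Since ΔG° = −nFE° is additive over sequential reductions, n₃E°₃ = n₁E°₁ + n₂E°₂.
E°₃ = (1×+0.75 + 2×-0.43) / 3 = (-0.110) / 3 = -0.037 V.

-0.037 V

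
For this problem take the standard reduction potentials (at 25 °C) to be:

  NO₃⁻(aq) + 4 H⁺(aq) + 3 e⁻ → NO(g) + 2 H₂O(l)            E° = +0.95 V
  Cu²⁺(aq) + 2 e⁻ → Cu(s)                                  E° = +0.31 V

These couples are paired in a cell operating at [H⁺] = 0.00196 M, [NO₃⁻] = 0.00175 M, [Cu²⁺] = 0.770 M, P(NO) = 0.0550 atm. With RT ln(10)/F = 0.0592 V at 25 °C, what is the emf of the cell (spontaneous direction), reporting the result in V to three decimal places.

+0.400 V

NO₃⁻/NO is the cathode (higher E°), Cu²⁺/Cu the anode: E°cell = +0.95 − (+0.31) = +0.64 V, n = 6.
Overall: 2 NO₃⁻(aq) + 8 H⁺(aq) + 3 Cu(s) → 2 NO(g) + 4 H₂O(l) + 3 Cu²⁺(aq)
Q = P(NO)^2·[Cu²⁺]^3 / ([NO₃⁻]^2·[H⁺]^8); log Q = 24.316.
E = E° − (0.0592/n) log Q = +0.64 − (0.0592/6)(24.316) = +0.400 V.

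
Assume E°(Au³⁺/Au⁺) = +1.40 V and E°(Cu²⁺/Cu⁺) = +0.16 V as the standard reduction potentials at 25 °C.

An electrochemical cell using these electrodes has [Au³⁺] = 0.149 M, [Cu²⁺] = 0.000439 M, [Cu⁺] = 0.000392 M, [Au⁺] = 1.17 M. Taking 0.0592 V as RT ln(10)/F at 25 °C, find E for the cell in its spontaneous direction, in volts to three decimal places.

+1.211 V

Au³⁺/Au⁺ is the cathode (higher E°), Cu²⁺/Cu⁺ the anode: E°cell = +1.40 − (+0.16) = +1.24 V, n = 2.
Overall: Au³⁺(aq) + 2 Cu⁺(aq) → Au⁺(aq) + 2 Cu²⁺(aq)
Q = [Au⁺]·[Cu²⁺]^2 / ([Au³⁺]·[Cu⁺]^2); log Q = 0.993.
E = E° − (0.0592/n) log Q = +1.24 − (0.0592/2)(0.993) = +1.211 V.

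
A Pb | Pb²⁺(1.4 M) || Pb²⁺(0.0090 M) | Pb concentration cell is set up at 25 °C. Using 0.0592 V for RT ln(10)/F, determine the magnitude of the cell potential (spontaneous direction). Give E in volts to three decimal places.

For a concentration cell E°cell = 0. The 1.4 M side is the cathode (reduction is favoured where [Pb²⁺] is higher).
With n = 2, E = −(0.0592/2) log([Pb²⁺]ₐₙ/[Pb²⁺]꜀ₐₜ) = −(0.0592/2) log(0.009/1.4) = −(0.0592/2)(-2.192) = +0.065 V.

+0.065 V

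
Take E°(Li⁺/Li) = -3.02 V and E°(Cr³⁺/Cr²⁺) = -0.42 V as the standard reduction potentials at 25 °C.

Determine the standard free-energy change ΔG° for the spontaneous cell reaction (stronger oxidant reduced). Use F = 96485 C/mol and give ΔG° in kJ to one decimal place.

Cr³⁺/Cr²⁺ (E° = -0.42 V) is the cathode; Li⁺/Li (E° = -3.02 V) is the anode, so E°cell = +2.60 V.
Balancing electrons gives n = 1 (lcm of 1 and 1).
ΔG° = −nFE° = −(1)(96485)(+2.60) = -250,861 J = -250.9 kJ.

-250.9 kJ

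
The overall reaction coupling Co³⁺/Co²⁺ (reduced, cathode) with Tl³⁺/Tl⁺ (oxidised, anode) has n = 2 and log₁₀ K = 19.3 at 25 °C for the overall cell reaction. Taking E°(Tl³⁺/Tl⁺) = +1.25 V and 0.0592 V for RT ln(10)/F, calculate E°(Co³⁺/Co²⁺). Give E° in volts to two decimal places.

E°cell = (0.0592/n)·log K = (0.0592/2)(19.3) = +0.571 V.
Since Co³⁺/Co²⁺ is the cathode and Tl³⁺/Tl⁺ the anode, E°cell = E°(Co³⁺/Co²⁺) − E°(Tl³⁺/Tl⁺).
So E°(Co³⁺/Co²⁺) = E°cell + E°(Tl³⁺/Tl⁺) = +0.571 + (+1.25) = +1.82 V.

+1.82 V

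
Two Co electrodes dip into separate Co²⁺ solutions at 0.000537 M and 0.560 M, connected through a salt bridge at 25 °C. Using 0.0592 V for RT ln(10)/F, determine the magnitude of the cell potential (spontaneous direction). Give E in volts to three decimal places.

For a concentration cell E°cell = 0. The 0.560 M side is the cathode (reduction is favoured where [Co²⁺] is higher).
With n = 2, E = −(0.0592/2) log([Co²⁺]ₐₙ/[Co²⁺]꜀ₐₜ) = −(0.0592/2) log(0.000537/0.56) = −(0.0592/2)(-3.018) = +0.089 V.

+0.089 V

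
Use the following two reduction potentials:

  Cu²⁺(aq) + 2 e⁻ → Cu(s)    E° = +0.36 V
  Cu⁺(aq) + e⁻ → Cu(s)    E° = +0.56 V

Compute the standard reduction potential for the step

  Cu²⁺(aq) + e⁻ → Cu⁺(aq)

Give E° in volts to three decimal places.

Sequential free energies add, so n₃E°₃ = n₁E°₁ + n₂E°₂.
With n₃ = 2, and the known step contributing 1×(+0.56) V, the unknown satisfies 1·E° = 2×(+0.36) − 1×(+0.56) = +0.160.
E° = +0.160 / 1 = +0.160 V.

+0.160 V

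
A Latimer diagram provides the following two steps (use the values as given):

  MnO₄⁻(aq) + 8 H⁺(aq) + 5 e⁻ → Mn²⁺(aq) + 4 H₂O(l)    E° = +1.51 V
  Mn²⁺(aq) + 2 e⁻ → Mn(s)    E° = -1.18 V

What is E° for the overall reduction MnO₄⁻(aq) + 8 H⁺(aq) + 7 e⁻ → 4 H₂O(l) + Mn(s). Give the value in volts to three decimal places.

+0.741 V

Since ΔG° = −nFE° is additive over sequential reductions, n₃E°₃ = n₁E°₁ + n₂E°₂.
E°₃ = (5×+1.51 + 2×-1.18) / 7 = (+5.190) / 7 = +0.741 V.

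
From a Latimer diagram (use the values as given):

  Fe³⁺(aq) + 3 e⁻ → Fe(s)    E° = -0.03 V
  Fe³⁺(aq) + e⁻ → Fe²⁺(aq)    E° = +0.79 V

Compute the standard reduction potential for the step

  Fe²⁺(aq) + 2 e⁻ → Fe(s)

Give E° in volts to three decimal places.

-0.440 V

Sequential free energies add, so n₃E°₃ = n₁E°₁ + n₂E°₂.
With n₃ = 3, and the known step contributing 1×(+0.79) V, the unknown satisfies 2·E° = 3×(-0.03) − 1×(+0.79) = -0.880.
E° = -0.880 / 2 = -0.440 V.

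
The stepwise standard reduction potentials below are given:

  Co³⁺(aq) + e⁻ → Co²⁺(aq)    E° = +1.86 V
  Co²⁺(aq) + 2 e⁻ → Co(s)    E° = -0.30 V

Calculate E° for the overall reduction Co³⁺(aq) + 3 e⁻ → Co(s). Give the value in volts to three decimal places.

Adding the free-energy changes (−nFE°) of the two steps gives −n₃FE°₃ = −n₁FE°₁ − n₂FE°₂.
E°₃ = (1×+1.86 + 2×-0.30) / 3 = (+1.260) / 3 = +0.420 V.

+0.420 V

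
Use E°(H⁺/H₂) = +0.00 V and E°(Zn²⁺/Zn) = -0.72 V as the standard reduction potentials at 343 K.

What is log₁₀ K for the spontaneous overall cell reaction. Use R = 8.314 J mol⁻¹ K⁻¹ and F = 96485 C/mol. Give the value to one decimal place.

Cathode: H⁺/H₂; anode: Zn²⁺/Zn. E°cell = (+0.00) − (-0.72) = +0.72 V, with n = 2.
ΔG° = −nFE° = −RT ln K, so ln K = nFE°/(RT) = (2)(96485)(+0.72) / ((8.314)(343)) = 48.721.
log₁₀ K = 48.721 / ln 10 = 21.2.

21.2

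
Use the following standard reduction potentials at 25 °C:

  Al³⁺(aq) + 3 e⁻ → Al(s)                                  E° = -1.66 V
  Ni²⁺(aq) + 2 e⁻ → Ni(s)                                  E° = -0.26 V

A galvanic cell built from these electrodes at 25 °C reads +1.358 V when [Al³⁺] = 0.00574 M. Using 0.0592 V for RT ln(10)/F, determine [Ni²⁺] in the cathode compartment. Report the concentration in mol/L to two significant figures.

0.0012 M

Ni²⁺/Ni is the cathode, Al³⁺/Al the anode: E°cell = +1.40 V, n = 6.
Overall reaction: 3 Ni²⁺(aq) + 2 Al(s) → 3 Ni(s) + 2 Al³⁺(aq); Q = [Al³⁺]^2/[Ni²⁺]^3.
From E = E° − (0.0592/n) log Q: log Q = (E° − E)·n/0.0592 = (+1.40 − (+1.358))·6/0.0592 = 4.2568.
So 3·log[Ni²⁺] = 2·log(0.00574) − log Q = -4.4822 − (4.2568) = -8.7390; log[Ni²⁺] = -8.7390 / 3 = -2.9130; [Ni²⁺] = 10^(-2.9130) ≈ 0.0012 M.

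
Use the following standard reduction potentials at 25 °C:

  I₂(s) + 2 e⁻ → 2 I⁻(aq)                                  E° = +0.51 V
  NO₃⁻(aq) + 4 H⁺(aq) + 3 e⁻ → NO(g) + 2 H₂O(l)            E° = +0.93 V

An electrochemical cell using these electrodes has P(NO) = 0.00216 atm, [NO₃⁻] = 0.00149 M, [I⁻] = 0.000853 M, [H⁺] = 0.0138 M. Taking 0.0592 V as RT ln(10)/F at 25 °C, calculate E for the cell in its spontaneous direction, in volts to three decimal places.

+0.088 V

NO₃⁻/NO is the cathode (higher E°), I₂/I⁻ the anode: E°cell = +0.93 − (+0.51) = +0.42 V, n = 6.
Overall: 2 NO₃⁻(aq) + 8 H⁺(aq) + 6 I⁻(aq) → 2 NO(g) + 4 H₂O(l) + 3 I₂(s)
Q = P(NO)^2 / ([NO₃⁻]^2·[H⁺]^8·[I⁻]^6); log Q = 33.618.
E = E° − (0.0592/n) log Q = +0.42 − (0.0592/6)(33.618) = +0.088 V.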